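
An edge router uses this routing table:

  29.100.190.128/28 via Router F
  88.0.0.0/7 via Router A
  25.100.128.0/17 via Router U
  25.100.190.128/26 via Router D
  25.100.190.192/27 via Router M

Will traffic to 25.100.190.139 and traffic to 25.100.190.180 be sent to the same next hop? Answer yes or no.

yes

25.100.190.139: longest match 25.100.190.128/26 -> Router D
25.100.190.180: longest match 25.100.190.128/26 -> Router D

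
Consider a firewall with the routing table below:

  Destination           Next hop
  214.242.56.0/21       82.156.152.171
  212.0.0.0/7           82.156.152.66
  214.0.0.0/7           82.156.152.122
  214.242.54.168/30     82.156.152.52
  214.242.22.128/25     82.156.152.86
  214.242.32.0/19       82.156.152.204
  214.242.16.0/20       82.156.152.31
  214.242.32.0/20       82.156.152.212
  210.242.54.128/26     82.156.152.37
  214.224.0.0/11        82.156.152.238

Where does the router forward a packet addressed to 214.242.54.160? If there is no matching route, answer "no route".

Routes whose prefix contains 214.242.54.160:
  214.0.0.0/7 (214.0.0.0 - 215.255.255.255) -> 82.156.152.122
  214.224.0.0/11 (214.224.0.0 - 214.255.255.255) -> 82.156.152.238
  214.242.32.0/19 (214.242.32.0 - 214.242.63.255) -> 82.156.152.204
More-specific entries that do NOT match:
  214.242.54.168/30 (214.242.54.168 - 214.242.54.171) does not contain 214.242.54.160
  210.242.54.128/26 (210.242.54.128 - 210.242.54.191) does not contain 214.242.54.160
  214.242.22.128/25 (214.242.22.128 - 214.242.22.255) does not contain 214.242.54.160
  214.242.56.0/21 (214.242.56.0 - 214.242.63.255) does not contain 214.242.54.160
  214.242.16.0/20 (214.242.16.0 - 214.242.31.255) does not contain 214.242.54.160
  214.242.32.0/20 (214.242.32.0 - 214.242.47.255) does not contain 214.242.54.160
Longest matching prefix is /19 -> next hop 82.156.152.204.

82.156.152.204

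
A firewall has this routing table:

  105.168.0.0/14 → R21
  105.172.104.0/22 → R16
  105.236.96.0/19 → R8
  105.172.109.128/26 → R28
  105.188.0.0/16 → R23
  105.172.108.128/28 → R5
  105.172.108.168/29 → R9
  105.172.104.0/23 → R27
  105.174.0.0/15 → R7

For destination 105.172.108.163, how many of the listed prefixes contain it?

0

No listed prefix contains 105.172.108.163.
Total matching entries: 0.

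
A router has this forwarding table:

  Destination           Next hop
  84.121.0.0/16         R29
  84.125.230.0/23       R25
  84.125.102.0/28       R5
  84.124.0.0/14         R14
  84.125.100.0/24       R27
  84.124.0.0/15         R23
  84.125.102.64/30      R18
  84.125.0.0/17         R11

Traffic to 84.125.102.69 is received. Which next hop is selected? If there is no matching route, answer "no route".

Routes whose prefix contains 84.125.102.69:
  84.124.0.0/14 (84.124.0.0 - 84.127.255.255) -> R14
  84.124.0.0/15 (84.124.0.0 - 84.125.255.255) -> R23
  84.125.0.0/17 (84.125.0.0 - 84.125.127.255) -> R11
More-specific entries that do NOT match:
  84.125.102.64/30 (84.125.102.64 - 84.125.102.67) does not contain 84.125.102.69
  84.125.102.0/28 (84.125.102.0 - 84.125.102.15) does not contain 84.125.102.69
  84.125.100.0/24 (84.125.100.0 - 84.125.100.255) does not contain 84.125.102.69
  84.125.230.0/23 (84.125.230.0 - 84.125.231.255) does not contain 84.125.102.69
Longest matching prefix is /17 -> next hop R11.

R11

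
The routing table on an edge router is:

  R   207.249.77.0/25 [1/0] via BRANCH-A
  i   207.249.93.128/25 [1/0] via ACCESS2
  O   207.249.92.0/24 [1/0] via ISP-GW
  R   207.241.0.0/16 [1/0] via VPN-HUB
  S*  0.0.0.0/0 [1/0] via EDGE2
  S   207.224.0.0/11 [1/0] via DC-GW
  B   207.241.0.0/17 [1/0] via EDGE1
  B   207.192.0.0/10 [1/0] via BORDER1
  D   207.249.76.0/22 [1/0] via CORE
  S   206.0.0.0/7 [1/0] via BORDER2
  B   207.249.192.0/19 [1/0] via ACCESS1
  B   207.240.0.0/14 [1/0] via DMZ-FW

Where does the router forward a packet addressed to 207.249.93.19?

DC-GW

Routes whose prefix contains 207.249.93.19:
  0.0.0.0/0 (default, matches everything) -> EDGE2
  206.0.0.0/7 (206.0.0.0 - 207.255.255.255) -> BORDER2
  207.192.0.0/10 (207.192.0.0 - 207.255.255.255) -> BORDER1
  207.224.0.0/11 (207.224.0.0 - 207.255.255.255) -> DC-GW
More-specific entries that do NOT match:
  207.249.77.0/25 (207.249.77.0 - 207.249.77.127) does not contain 207.249.93.19
  207.249.93.128/25 (207.249.93.128 - 207.249.93.255) does not contain 207.249.93.19
  207.249.92.0/24 (207.249.92.0 - 207.249.92.255) does not contain 207.249.93.19
  207.249.76.0/22 (207.249.76.0 - 207.249.79.255) does not contain 207.249.93.19
  207.249.192.0/19 (207.249.192.0 - 207.249.223.255) does not contain 207.249.93.19
  207.241.0.0/17 (207.241.0.0 - 207.241.127.255) does not contain 207.249.93.19
  207.241.0.0/16 (207.241.0.0 - 207.241.255.255) does not contain 207.249.93.19
  207.240.0.0/14 (207.240.0.0 - 207.243.255.255) does not contain 207.249.93.19
Longest matching prefix is /11 -> next hop DC-GW.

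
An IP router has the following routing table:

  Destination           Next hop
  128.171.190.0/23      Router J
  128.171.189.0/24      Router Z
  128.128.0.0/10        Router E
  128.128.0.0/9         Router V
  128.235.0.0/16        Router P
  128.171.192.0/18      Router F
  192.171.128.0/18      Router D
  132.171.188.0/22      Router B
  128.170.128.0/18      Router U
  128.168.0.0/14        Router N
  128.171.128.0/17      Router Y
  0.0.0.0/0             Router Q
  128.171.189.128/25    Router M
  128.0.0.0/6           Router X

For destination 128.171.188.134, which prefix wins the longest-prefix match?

Entries matching 128.171.188.134:
  0.0.0.0/0 (default, matches everything)
  128.0.0.0/6 (128.0.0.0 - 131.255.255.255)
  128.128.0.0/9 (128.128.0.0 - 128.255.255.255)
  128.128.0.0/10 (128.128.0.0 - 128.191.255.255)
  128.168.0.0/14 (128.168.0.0 - 128.171.255.255)
  128.171.128.0/17 (128.171.128.0 - 128.171.255.255)
Most specific is 128.171.128.0/17.

128.171.128.0/17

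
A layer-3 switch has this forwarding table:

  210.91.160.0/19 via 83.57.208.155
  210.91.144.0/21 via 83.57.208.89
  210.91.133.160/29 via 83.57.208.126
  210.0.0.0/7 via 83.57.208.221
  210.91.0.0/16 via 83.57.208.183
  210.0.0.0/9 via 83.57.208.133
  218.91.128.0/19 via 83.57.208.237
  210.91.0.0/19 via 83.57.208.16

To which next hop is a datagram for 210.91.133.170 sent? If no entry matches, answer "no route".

Routes whose prefix contains 210.91.133.170:
  210.0.0.0/7 (210.0.0.0 - 211.255.255.255) -> 83.57.208.221
  210.0.0.0/9 (210.0.0.0 - 210.127.255.255) -> 83.57.208.133
  210.91.0.0/16 (210.91.0.0 - 210.91.255.255) -> 83.57.208.183
More-specific entries that do NOT match:
  210.91.133.160/29 (210.91.133.160 - 210.91.133.167) does not contain 210.91.133.170
  210.91.144.0/21 (210.91.144.0 - 210.91.151.255) does not contain 210.91.133.170
  210.91.160.0/19 (210.91.160.0 - 210.91.191.255) does not contain 210.91.133.170
  218.91.128.0/19 (218.91.128.0 - 218.91.159.255) does not contain 210.91.133.170
  210.91.0.0/19 (210.91.0.0 - 210.91.31.255) does not contain 210.91.133.170
Longest matching prefix is /16 -> next hop 83.57.208.183.

83.57.208.183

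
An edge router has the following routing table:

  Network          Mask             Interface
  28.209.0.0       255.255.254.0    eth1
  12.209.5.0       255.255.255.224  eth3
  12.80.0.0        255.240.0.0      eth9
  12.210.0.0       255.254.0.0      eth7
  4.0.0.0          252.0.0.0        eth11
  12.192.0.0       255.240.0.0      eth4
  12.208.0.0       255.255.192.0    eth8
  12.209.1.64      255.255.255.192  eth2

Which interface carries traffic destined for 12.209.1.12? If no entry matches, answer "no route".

No entry's prefix contains 12.209.1.12; there is no default route.

no route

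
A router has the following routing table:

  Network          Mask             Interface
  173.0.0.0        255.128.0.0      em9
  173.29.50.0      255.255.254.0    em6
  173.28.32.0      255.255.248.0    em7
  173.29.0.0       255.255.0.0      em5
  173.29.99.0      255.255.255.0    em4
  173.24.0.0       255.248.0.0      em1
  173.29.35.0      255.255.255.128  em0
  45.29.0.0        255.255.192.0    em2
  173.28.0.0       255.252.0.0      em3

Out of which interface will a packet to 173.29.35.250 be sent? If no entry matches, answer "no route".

em5

Routes whose prefix contains 173.29.35.250:
  173.0.0.0/9 (173.0.0.0 - 173.127.255.255) -> em9
  173.24.0.0/13 (173.24.0.0 - 173.31.255.255) -> em1
  173.28.0.0/14 (173.28.0.0 - 173.31.255.255) -> em3
  173.29.0.0/16 (173.29.0.0 - 173.29.255.255) -> em5
More-specific entries that do NOT match:
  173.29.35.0/25 (173.29.35.0 - 173.29.35.127) does not contain 173.29.35.250
  173.29.99.0/24 (173.29.99.0 - 173.29.99.255) does not contain 173.29.35.250
  173.29.50.0/23 (173.29.50.0 - 173.29.51.255) does not contain 173.29.35.250
  173.28.32.0/21 (173.28.32.0 - 173.28.39.255) does not contain 173.29.35.250
  45.29.0.0/18 (45.29.0.0 - 45.29.63.255) does not contain 173.29.35.250
Longest matching prefix is /16 -> interface em5.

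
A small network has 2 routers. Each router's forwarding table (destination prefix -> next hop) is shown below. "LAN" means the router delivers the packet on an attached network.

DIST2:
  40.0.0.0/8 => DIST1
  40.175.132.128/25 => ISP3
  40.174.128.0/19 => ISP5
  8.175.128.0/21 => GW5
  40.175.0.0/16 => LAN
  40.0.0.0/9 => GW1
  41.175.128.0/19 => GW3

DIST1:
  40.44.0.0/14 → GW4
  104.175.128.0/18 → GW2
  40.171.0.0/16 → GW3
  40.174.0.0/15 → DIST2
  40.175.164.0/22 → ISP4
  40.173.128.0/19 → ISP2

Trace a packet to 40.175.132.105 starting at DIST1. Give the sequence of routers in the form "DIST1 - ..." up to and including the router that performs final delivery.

At DIST1: longest match for 40.175.132.105 is 40.174.0.0/15 -> DIST2
At DIST2: longest match for 40.175.132.105 is 40.175.0.0/16 -> LAN

DIST1 - DIST2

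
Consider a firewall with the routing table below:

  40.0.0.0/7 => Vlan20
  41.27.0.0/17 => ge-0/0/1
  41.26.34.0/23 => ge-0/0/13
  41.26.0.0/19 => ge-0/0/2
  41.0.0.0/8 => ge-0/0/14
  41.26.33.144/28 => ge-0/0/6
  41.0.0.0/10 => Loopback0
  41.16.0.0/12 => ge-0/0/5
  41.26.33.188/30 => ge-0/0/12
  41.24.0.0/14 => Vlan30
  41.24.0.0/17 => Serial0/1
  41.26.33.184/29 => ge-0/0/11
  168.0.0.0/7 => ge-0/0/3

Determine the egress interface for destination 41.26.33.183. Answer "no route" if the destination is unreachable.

Vlan30

Routes whose prefix contains 41.26.33.183:
  40.0.0.0/7 (40.0.0.0 - 41.255.255.255) -> Vlan20
  41.0.0.0/8 (41.0.0.0 - 41.255.255.255) -> ge-0/0/14
  41.0.0.0/10 (41.0.0.0 - 41.63.255.255) -> Loopback0
  41.16.0.0/12 (41.16.0.0 - 41.31.255.255) -> ge-0/0/5
  41.24.0.0/14 (41.24.0.0 - 41.27.255.255) -> Vlan30
More-specific entries that do NOT match:
  41.26.33.188/30 (41.26.33.188 - 41.26.33.191) does not contain 41.26.33.183
  41.26.33.184/29 (41.26.33.184 - 41.26.33.191) does not contain 41.26.33.183
  41.26.33.144/28 (41.26.33.144 - 41.26.33.159) does not contain 41.26.33.183
  41.26.34.0/23 (41.26.34.0 - 41.26.35.255) does not contain 41.26.33.183
  41.26.0.0/19 (41.26.0.0 - 41.26.31.255) does not contain 41.26.33.183
  41.27.0.0/17 (41.27.0.0 - 41.27.127.255) does not contain 41.26.33.183
  41.24.0.0/17 (41.24.0.0 - 41.24.127.255) does not contain 41.26.33.183
Longest matching prefix is /14 -> interface Vlan30.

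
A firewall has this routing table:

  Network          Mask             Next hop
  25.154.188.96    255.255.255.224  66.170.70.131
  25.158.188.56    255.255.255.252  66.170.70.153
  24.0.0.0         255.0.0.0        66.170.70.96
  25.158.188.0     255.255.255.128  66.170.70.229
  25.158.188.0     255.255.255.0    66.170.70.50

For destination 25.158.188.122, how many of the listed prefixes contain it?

2

Prefixes containing 25.158.188.122:
  25.158.188.0/24 (25.158.188.0 - 25.158.188.255)
  25.158.188.0/25 (25.158.188.0 - 25.158.188.127)
Total matching entries: 2.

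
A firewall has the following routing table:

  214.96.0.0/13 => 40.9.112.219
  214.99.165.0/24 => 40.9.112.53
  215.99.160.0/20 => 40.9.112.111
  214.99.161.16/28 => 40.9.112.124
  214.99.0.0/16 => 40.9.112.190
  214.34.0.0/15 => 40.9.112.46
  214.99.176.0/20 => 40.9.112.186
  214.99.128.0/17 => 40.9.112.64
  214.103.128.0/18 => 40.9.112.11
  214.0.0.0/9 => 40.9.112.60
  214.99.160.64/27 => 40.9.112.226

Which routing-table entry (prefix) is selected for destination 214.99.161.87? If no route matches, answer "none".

Entries matching 214.99.161.87:
  214.0.0.0/9 (214.0.0.0 - 214.127.255.255)
  214.96.0.0/13 (214.96.0.0 - 214.103.255.255)
  214.99.0.0/16 (214.99.0.0 - 214.99.255.255)
  214.99.128.0/17 (214.99.128.0 - 214.99.255.255)
Most specific is 214.99.128.0/17.

214.99.128.0/17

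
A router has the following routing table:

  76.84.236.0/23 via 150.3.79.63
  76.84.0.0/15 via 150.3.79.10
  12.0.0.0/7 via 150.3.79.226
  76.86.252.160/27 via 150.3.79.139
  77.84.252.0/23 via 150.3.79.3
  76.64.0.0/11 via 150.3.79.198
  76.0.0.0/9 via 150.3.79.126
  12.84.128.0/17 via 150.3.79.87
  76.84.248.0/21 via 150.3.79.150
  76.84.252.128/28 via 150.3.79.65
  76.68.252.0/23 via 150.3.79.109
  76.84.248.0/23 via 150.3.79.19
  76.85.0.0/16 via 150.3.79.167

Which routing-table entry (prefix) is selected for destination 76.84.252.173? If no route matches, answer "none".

76.84.248.0/21

Entries matching 76.84.252.173:
  76.0.0.0/9 (76.0.0.0 - 76.127.255.255)
  76.64.0.0/11 (76.64.0.0 - 76.95.255.255)
  76.84.0.0/15 (76.84.0.0 - 76.85.255.255)
  76.84.248.0/21 (76.84.248.0 - 76.84.255.255)
Most specific is 76.84.248.0/21.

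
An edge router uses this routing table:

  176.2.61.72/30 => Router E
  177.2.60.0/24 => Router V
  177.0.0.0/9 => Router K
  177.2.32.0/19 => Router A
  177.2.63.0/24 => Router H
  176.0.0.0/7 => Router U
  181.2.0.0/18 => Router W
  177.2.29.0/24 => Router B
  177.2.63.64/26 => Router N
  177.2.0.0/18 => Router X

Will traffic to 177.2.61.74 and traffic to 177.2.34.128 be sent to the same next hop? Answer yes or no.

177.2.61.74: longest match 177.2.32.0/19 -> Router A
177.2.34.128: longest match 177.2.32.0/19 -> Router A

yes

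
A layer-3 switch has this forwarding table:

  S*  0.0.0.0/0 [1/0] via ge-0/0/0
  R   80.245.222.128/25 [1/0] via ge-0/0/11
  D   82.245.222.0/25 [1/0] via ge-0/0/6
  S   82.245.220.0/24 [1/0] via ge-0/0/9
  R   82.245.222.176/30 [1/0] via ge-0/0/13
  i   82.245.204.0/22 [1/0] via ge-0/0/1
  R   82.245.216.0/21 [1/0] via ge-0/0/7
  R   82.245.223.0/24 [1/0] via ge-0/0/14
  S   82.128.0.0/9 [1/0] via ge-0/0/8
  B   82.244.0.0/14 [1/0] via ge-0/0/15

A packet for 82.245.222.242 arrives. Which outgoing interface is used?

Routes whose prefix contains 82.245.222.242:
  0.0.0.0/0 (default, matches everything) -> ge-0/0/0
  82.128.0.0/9 (82.128.0.0 - 82.255.255.255) -> ge-0/0/8
  82.244.0.0/14 (82.244.0.0 - 82.247.255.255) -> ge-0/0/15
  82.245.216.0/21 (82.245.216.0 - 82.245.223.255) -> ge-0/0/7
More-specific entries that do NOT match:
  82.245.222.176/30 (82.245.222.176 - 82.245.222.179) does not contain 82.245.222.242
  80.245.222.128/25 (80.245.222.128 - 80.245.222.255) does not contain 82.245.222.242
  82.245.222.0/25 (82.245.222.0 - 82.245.222.127) does not contain 82.245.222.242
  82.245.220.0/24 (82.245.220.0 - 82.245.220.255) does not contain 82.245.222.242
  82.245.223.0/24 (82.245.223.0 - 82.245.223.255) does not contain 82.245.222.242
  82.245.204.0/22 (82.245.204.0 - 82.245.207.255) does not contain 82.245.222.242
Longest matching prefix is /21 -> interface ge-0/0/7.

ge-0/0/7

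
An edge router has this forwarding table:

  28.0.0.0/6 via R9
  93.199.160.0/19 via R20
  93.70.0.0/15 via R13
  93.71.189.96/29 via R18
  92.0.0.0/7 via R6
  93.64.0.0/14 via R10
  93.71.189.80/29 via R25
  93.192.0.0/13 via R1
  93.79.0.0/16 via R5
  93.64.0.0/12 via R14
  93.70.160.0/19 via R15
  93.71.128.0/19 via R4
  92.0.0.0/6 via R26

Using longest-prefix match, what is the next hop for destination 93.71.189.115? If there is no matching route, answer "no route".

R13

Routes whose prefix contains 93.71.189.115:
  92.0.0.0/6 (92.0.0.0 - 95.255.255.255) -> R26
  92.0.0.0/7 (92.0.0.0 - 93.255.255.255) -> R6
  93.64.0.0/12 (93.64.0.0 - 93.79.255.255) -> R14
  93.70.0.0/15 (93.70.0.0 - 93.71.255.255) -> R13
More-specific entries that do NOT match:
  93.71.189.96/29 (93.71.189.96 - 93.71.189.103) does not contain 93.71.189.115
  93.71.189.80/29 (93.71.189.80 - 93.71.189.87) does not contain 93.71.189.115
  93.199.160.0/19 (93.199.160.0 - 93.199.191.255) does not contain 93.71.189.115
  93.70.160.0/19 (93.70.160.0 - 93.70.191.255) does not contain 93.71.189.115
  93.71.128.0/19 (93.71.128.0 - 93.71.159.255) does not contain 93.71.189.115
  93.79.0.0/16 (93.79.0.0 - 93.79.255.255) does not contain 93.71.189.115
Longest matching prefix is /15 -> next hop R13.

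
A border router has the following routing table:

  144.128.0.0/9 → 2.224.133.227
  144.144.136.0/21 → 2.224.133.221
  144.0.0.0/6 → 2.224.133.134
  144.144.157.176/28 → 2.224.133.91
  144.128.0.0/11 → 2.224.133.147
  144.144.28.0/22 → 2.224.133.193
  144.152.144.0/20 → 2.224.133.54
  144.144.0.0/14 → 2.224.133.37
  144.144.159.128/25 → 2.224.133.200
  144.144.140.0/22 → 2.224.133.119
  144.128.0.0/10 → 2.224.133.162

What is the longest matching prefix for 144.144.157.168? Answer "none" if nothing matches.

144.144.0.0/14

Entries matching 144.144.157.168:
  144.0.0.0/6 (144.0.0.0 - 147.255.255.255)
  144.128.0.0/9 (144.128.0.0 - 144.255.255.255)
  144.128.0.0/10 (144.128.0.0 - 144.191.255.255)
  144.128.0.0/11 (144.128.0.0 - 144.159.255.255)
  144.144.0.0/14 (144.144.0.0 - 144.147.255.255)
Most specific is 144.144.0.0/14.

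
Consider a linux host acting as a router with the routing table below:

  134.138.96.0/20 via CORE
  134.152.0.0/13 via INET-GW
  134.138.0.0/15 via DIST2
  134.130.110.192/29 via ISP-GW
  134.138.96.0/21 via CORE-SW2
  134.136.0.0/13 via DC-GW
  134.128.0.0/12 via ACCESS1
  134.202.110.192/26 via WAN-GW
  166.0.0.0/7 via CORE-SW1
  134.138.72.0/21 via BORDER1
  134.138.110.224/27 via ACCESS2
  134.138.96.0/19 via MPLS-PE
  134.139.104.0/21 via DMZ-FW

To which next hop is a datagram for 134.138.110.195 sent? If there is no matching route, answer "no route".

CORE

Routes whose prefix contains 134.138.110.195:
  134.128.0.0/12 (134.128.0.0 - 134.143.255.255) -> ACCESS1
  134.136.0.0/13 (134.136.0.0 - 134.143.255.255) -> DC-GW
  134.138.0.0/15 (134.138.0.0 - 134.139.255.255) -> DIST2
  134.138.96.0/19 (134.138.96.0 - 134.138.127.255) -> MPLS-PE
  134.138.96.0/20 (134.138.96.0 - 134.138.111.255) -> CORE
More-specific entries that do NOT match:
  134.130.110.192/29 (134.130.110.192 - 134.130.110.199) does not contain 134.138.110.195
  134.138.110.224/27 (134.138.110.224 - 134.138.110.255) does not contain 134.138.110.195
  134.202.110.192/26 (134.202.110.192 - 134.202.110.255) does not contain 134.138.110.195
  134.138.96.0/21 (134.138.96.0 - 134.138.103.255) does not contain 134.138.110.195
  134.138.72.0/21 (134.138.72.0 - 134.138.79.255) does not contain 134.138.110.195
  134.139.104.0/21 (134.139.104.0 - 134.139.111.255) does not contain 134.138.110.195
Longest matching prefix is /20 -> next hop CORE.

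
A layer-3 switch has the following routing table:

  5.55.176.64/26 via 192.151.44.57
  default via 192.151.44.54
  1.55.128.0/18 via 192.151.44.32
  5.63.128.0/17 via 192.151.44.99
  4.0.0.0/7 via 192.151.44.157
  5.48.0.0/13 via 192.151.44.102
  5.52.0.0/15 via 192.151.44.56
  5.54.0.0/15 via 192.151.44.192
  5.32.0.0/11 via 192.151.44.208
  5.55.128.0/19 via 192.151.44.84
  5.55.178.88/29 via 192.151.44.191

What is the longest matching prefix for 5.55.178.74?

5.54.0.0/15

Entries matching 5.55.178.74:
  0.0.0.0/0 (default, matches everything)
  4.0.0.0/7 (4.0.0.0 - 5.255.255.255)
  5.32.0.0/11 (5.32.0.0 - 5.63.255.255)
  5.48.0.0/13 (5.48.0.0 - 5.55.255.255)
  5.54.0.0/15 (5.54.0.0 - 5.55.255.255)
Most specific is 5.54.0.0/15.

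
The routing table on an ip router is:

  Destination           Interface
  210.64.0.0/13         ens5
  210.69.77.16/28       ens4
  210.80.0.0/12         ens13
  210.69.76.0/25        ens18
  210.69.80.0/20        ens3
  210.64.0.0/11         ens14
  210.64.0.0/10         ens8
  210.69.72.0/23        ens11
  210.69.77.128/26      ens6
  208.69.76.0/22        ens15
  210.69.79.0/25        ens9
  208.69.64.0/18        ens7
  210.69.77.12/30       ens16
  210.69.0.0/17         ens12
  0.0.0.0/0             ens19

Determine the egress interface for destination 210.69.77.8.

Routes whose prefix contains 210.69.77.8:
  0.0.0.0/0 (default, matches everything) -> ens19
  210.64.0.0/10 (210.64.0.0 - 210.127.255.255) -> ens8
  210.64.0.0/11 (210.64.0.0 - 210.95.255.255) -> ens14
  210.64.0.0/13 (210.64.0.0 - 210.71.255.255) -> ens5
  210.69.0.0/17 (210.69.0.0 - 210.69.127.255) -> ens12
More-specific entries that do NOT match:
  210.69.77.12/30 (210.69.77.12 - 210.69.77.15) does not contain 210.69.77.8
  210.69.77.16/28 (210.69.77.16 - 210.69.77.31) does not contain 210.69.77.8
  210.69.77.128/26 (210.69.77.128 - 210.69.77.191) does not contain 210.69.77.8
  210.69.76.0/25 (210.69.76.0 - 210.69.76.127) does not contain 210.69.77.8
  210.69.79.0/25 (210.69.79.0 - 210.69.79.127) does not contain 210.69.77.8
  210.69.72.0/23 (210.69.72.0 - 210.69.73.255) does not contain 210.69.77.8
  208.69.76.0/22 (208.69.76.0 - 208.69.79.255) does not contain 210.69.77.8
  210.69.80.0/20 (210.69.80.0 - 210.69.95.255) does not contain 210.69.77.8
  208.69.64.0/18 (208.69.64.0 - 208.69.127.255) does not contain 210.69.77.8
Longest matching prefix is /17 -> interface ens12.

ens12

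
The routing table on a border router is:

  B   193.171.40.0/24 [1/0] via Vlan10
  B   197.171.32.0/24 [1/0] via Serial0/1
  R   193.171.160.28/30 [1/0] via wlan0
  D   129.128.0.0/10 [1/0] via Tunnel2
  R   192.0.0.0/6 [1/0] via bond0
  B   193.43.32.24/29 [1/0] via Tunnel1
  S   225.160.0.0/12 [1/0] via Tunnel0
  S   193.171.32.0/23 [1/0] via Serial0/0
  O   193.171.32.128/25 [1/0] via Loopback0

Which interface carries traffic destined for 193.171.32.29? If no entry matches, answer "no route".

Routes whose prefix contains 193.171.32.29:
  192.0.0.0/6 (192.0.0.0 - 195.255.255.255) -> bond0
  193.171.32.0/23 (193.171.32.0 - 193.171.33.255) -> Serial0/0
More-specific entries that do NOT match:
  193.171.160.28/30 (193.171.160.28 - 193.171.160.31) does not contain 193.171.32.29
  193.43.32.24/29 (193.43.32.24 - 193.43.32.31) does not contain 193.171.32.29
  193.171.32.128/25 (193.171.32.128 - 193.171.32.255) does not contain 193.171.32.29
  193.171.40.0/24 (193.171.40.0 - 193.171.40.255) does not contain 193.171.32.29
  197.171.32.0/24 (197.171.32.0 - 197.171.32.255) does not contain 193.171.32.29
Longest matching prefix is /23 -> interface Serial0/0.

Serial0/0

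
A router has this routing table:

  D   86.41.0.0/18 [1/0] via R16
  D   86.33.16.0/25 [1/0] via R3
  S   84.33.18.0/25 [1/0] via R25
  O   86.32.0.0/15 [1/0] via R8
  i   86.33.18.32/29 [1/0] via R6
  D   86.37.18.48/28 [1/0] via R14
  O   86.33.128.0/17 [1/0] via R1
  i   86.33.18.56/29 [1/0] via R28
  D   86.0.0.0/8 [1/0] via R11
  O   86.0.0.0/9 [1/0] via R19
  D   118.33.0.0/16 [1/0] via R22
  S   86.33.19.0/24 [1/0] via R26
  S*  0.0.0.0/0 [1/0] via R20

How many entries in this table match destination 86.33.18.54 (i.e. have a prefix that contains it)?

4

Prefixes containing 86.33.18.54:
  0.0.0.0/0 (default, matches everything)
  86.0.0.0/8 (86.0.0.0 - 86.255.255.255)
  86.0.0.0/9 (86.0.0.0 - 86.127.255.255)
  86.32.0.0/15 (86.32.0.0 - 86.33.255.255)
Total matching entries: 4.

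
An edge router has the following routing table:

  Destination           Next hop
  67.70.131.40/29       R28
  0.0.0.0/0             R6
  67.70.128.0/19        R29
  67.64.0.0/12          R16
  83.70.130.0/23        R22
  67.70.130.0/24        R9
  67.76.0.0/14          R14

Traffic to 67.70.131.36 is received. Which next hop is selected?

Routes whose prefix contains 67.70.131.36:
  0.0.0.0/0 (default, matches everything) -> R6
  67.64.0.0/12 (67.64.0.0 - 67.79.255.255) -> R16
  67.70.128.0/19 (67.70.128.0 - 67.70.159.255) -> R29
More-specific entries that do NOT match:
  67.70.131.40/29 (67.70.131.40 - 67.70.131.47) does not contain 67.70.131.36
  67.70.130.0/24 (67.70.130.0 - 67.70.130.255) does not contain 67.70.131.36
  83.70.130.0/23 (83.70.130.0 - 83.70.131.255) does not contain 67.70.131.36
Longest matching prefix is /19 -> next hop R29.

R29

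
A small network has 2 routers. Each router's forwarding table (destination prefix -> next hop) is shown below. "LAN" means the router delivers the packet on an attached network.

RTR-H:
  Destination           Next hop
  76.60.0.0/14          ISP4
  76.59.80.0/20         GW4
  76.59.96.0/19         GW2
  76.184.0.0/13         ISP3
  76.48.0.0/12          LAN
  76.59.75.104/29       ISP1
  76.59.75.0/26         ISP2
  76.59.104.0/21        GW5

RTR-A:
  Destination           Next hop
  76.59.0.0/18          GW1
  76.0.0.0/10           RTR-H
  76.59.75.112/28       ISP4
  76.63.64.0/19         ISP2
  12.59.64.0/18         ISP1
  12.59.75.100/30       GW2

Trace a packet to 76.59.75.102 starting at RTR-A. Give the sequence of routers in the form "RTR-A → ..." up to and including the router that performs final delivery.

At RTR-A: longest match for 76.59.75.102 is 76.0.0.0/10 -> RTR-H
At RTR-H: longest match for 76.59.75.102 is 76.48.0.0/12 -> LAN

RTR-A → RTR-H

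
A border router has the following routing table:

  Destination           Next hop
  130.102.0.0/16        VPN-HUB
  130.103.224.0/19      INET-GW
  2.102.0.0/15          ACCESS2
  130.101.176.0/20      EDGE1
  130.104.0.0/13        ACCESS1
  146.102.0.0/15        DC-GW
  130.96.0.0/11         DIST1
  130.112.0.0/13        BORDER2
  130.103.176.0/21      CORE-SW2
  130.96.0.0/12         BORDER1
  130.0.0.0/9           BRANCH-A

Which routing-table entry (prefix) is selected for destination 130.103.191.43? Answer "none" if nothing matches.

Entries matching 130.103.191.43:
  130.0.0.0/9 (130.0.0.0 - 130.127.255.255)
  130.96.0.0/11 (130.96.0.0 - 130.127.255.255)
  130.96.0.0/12 (130.96.0.0 - 130.111.255.255)
Most specific is 130.96.0.0/12.

130.96.0.0/12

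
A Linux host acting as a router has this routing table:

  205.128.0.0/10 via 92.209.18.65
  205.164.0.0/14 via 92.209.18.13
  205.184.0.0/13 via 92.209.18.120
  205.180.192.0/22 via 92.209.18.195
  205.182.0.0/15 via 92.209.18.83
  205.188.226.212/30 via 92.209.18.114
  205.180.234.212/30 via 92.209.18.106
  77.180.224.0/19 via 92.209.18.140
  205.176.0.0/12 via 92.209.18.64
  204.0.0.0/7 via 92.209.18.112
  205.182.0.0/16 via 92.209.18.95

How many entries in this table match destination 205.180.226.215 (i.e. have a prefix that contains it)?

3

Prefixes containing 205.180.226.215:
  204.0.0.0/7 (204.0.0.0 - 205.255.255.255)
  205.128.0.0/10 (205.128.0.0 - 205.191.255.255)
  205.176.0.0/12 (205.176.0.0 - 205.191.255.255)
Total matching entries: 3.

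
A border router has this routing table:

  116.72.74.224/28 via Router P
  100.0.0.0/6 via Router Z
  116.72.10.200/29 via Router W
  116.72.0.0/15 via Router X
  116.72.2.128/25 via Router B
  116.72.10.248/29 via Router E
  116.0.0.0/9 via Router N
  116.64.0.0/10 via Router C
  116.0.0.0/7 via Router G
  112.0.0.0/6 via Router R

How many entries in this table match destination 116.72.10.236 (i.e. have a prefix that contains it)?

Prefixes containing 116.72.10.236:
  116.0.0.0/7 (116.0.0.0 - 117.255.255.255)
  116.0.0.0/9 (116.0.0.0 - 116.127.255.255)
  116.64.0.0/10 (116.64.0.0 - 116.127.255.255)
  116.72.0.0/15 (116.72.0.0 - 116.73.255.255)
Total matching entries: 4.

4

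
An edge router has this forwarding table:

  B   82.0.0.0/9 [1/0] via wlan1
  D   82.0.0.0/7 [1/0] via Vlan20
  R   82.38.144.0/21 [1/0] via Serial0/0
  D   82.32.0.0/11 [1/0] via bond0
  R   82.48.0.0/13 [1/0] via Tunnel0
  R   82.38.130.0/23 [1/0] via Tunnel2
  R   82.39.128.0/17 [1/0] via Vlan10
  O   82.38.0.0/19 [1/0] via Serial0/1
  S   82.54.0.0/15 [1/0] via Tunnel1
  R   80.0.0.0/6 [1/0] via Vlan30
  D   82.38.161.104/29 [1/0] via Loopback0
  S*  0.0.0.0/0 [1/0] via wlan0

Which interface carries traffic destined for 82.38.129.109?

Routes whose prefix contains 82.38.129.109:
  0.0.0.0/0 (default, matches everything) -> wlan0
  80.0.0.0/6 (80.0.0.0 - 83.255.255.255) -> Vlan30
  82.0.0.0/7 (82.0.0.0 - 83.255.255.255) -> Vlan20
  82.0.0.0/9 (82.0.0.0 - 82.127.255.255) -> wlan1
  82.32.0.0/11 (82.32.0.0 - 82.63.255.255) -> bond0
More-specific entries that do NOT match:
  82.38.161.104/29 (82.38.161.104 - 82.38.161.111) does not contain 82.38.129.109
  82.38.130.0/23 (82.38.130.0 - 82.38.131.255) does not contain 82.38.129.109
  82.38.144.0/21 (82.38.144.0 - 82.38.151.255) does not contain 82.38.129.109
  82.38.0.0/19 (82.38.0.0 - 82.38.31.255) does not contain 82.38.129.109
  82.39.128.0/17 (82.39.128.0 - 82.39.255.255) does not contain 82.38.129.109
  82.54.0.0/15 (82.54.0.0 - 82.55.255.255) does not contain 82.38.129.109
  82.48.0.0/13 (82.48.0.0 - 82.55.255.255) does not contain 82.38.129.109
Longest matching prefix is /11 -> interface bond0.

bond0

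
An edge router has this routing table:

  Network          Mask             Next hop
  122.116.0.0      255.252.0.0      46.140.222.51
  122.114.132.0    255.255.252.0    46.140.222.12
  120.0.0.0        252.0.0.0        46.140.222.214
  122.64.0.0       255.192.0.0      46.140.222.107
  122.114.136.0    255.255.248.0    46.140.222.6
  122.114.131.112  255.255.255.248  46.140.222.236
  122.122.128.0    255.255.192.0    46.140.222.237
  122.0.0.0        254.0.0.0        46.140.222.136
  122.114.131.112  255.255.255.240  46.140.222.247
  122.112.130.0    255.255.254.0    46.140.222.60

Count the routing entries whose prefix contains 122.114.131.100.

3

Prefixes containing 122.114.131.100:
  120.0.0.0/6 (120.0.0.0 - 123.255.255.255)
  122.0.0.0/7 (122.0.0.0 - 123.255.255.255)
  122.64.0.0/10 (122.64.0.0 - 122.127.255.255)
Total matching entries: 3.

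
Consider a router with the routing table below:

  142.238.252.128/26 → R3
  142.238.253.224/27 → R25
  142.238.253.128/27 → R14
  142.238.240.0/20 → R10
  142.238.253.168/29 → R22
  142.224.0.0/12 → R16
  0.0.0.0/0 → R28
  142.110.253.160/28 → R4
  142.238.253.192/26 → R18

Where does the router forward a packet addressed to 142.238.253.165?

R10

Routes whose prefix contains 142.238.253.165:
  0.0.0.0/0 (default, matches everything) -> R28
  142.224.0.0/12 (142.224.0.0 - 142.239.255.255) -> R16
  142.238.240.0/20 (142.238.240.0 - 142.238.255.255) -> R10
More-specific entries that do NOT match:
  142.238.253.168/29 (142.238.253.168 - 142.238.253.175) does not contain 142.238.253.165
  142.110.253.160/28 (142.110.253.160 - 142.110.253.175) does not contain 142.238.253.165
  142.238.253.224/27 (142.238.253.224 - 142.238.253.255) does not contain 142.238.253.165
  142.238.253.128/27 (142.238.253.128 - 142.238.253.159) does not contain 142.238.253.165
  142.238.252.128/26 (142.238.252.128 - 142.238.252.191) does not contain 142.238.253.165
  142.238.253.192/26 (142.238.253.192 - 142.238.253.255) does not contain 142.238.253.165
Longest matching prefix is /20 -> next hop R10.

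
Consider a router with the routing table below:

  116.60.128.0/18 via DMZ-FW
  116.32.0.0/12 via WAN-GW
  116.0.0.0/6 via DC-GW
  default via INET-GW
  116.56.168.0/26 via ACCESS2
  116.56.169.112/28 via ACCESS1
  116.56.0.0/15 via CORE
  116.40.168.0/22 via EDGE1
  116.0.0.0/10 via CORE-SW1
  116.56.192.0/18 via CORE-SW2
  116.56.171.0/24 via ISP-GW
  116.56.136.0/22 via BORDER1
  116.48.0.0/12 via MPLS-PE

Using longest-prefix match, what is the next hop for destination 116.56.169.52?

CORE

Routes whose prefix contains 116.56.169.52:
  0.0.0.0/0 (default, matches everything) -> INET-GW
  116.0.0.0/6 (116.0.0.0 - 119.255.255.255) -> DC-GW
  116.0.0.0/10 (116.0.0.0 - 116.63.255.255) -> CORE-SW1
  116.48.0.0/12 (116.48.0.0 - 116.63.255.255) -> MPLS-PE
  116.56.0.0/15 (116.56.0.0 - 116.57.255.255) -> CORE
More-specific entries that do NOT match:
  116.56.169.112/28 (116.56.169.112 - 116.56.169.127) does not contain 116.56.169.52
  116.56.168.0/26 (116.56.168.0 - 116.56.168.63) does not contain 116.56.169.52
  116.56.171.0/24 (116.56.171.0 - 116.56.171.255) does not contain 116.56.169.52
  116.40.168.0/22 (116.40.168.0 - 116.40.171.255) does not contain 116.56.169.52
  116.56.136.0/22 (116.56.136.0 - 116.56.139.255) does not contain 116.56.169.52
  116.60.128.0/18 (116.60.128.0 - 116.60.191.255) does not contain 116.56.169.52
  116.56.192.0/18 (116.56.192.0 - 116.56.255.255) does not contain 116.56.169.52
Longest matching prefix is /15 -> next hop CORE.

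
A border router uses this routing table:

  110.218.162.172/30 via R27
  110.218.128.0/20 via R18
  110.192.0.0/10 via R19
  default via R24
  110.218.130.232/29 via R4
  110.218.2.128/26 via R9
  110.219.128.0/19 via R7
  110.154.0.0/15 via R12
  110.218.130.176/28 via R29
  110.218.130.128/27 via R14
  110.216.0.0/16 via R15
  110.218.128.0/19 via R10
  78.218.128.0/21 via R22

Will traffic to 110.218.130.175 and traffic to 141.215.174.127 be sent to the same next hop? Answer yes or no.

no

110.218.130.175: longest match 110.218.128.0/20 -> R18
141.215.174.127: longest match 0.0.0.0/0 -> R24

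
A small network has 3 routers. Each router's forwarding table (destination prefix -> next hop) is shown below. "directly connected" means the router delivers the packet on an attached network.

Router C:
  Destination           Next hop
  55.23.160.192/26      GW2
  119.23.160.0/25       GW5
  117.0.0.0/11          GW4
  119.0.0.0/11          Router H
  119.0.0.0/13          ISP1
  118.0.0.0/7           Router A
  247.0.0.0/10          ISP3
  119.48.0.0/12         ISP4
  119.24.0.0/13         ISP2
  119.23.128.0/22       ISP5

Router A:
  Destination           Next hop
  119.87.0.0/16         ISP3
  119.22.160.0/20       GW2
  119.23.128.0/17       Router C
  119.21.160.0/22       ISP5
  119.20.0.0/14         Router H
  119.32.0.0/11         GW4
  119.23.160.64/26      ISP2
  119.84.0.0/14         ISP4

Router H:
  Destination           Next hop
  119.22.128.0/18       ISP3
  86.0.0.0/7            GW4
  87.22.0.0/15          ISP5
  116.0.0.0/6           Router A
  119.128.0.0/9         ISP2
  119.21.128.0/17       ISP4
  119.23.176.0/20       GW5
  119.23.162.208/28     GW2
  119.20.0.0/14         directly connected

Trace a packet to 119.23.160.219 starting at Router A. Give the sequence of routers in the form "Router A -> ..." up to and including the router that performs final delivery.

At Router A: longest match for 119.23.160.219 is 119.23.128.0/17 -> Router C
At Router C: longest match for 119.23.160.219 is 119.0.0.0/11 -> Router H
At Router H: longest match for 119.23.160.219 is 119.20.0.0/14 -> directly connected

Router A -> Router C -> Router H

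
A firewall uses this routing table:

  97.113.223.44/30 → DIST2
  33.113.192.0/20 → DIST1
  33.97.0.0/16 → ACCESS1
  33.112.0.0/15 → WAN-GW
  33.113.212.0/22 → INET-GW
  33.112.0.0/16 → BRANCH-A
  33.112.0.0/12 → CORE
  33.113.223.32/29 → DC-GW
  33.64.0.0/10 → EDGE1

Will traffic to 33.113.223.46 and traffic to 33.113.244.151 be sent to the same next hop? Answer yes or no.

33.113.223.46: longest match 33.112.0.0/15 -> WAN-GW
33.113.244.151: longest match 33.112.0.0/15 -> WAN-GW

yes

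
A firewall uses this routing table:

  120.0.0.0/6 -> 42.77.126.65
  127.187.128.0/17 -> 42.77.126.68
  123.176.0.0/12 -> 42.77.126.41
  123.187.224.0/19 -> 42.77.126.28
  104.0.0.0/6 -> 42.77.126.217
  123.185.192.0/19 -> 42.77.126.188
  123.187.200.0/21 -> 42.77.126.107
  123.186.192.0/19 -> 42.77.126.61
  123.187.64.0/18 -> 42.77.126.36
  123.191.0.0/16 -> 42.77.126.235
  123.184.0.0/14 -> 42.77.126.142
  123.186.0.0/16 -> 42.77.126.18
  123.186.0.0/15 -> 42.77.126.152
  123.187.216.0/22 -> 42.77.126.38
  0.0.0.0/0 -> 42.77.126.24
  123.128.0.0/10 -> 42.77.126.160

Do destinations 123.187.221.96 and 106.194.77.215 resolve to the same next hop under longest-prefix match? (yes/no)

123.187.221.96: longest match 123.186.0.0/15 -> 42.77.126.152
106.194.77.215: longest match 104.0.0.0/6 -> 42.77.126.217

no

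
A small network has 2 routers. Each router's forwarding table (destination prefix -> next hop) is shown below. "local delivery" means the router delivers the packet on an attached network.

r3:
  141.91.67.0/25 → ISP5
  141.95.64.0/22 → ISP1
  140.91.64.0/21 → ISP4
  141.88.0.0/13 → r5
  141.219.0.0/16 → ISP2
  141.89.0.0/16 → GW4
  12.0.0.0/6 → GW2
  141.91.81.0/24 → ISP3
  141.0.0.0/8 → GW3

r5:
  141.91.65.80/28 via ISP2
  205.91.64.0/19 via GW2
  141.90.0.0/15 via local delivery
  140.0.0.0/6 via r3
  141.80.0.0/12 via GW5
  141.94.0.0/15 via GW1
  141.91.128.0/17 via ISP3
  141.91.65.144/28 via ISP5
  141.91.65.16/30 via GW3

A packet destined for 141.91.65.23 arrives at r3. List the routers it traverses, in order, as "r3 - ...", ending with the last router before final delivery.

r3 - r5

At r3: longest match for 141.91.65.23 is 141.88.0.0/13 -> r5
At r5: longest match for 141.91.65.23 is 141.90.0.0/15 -> local delivery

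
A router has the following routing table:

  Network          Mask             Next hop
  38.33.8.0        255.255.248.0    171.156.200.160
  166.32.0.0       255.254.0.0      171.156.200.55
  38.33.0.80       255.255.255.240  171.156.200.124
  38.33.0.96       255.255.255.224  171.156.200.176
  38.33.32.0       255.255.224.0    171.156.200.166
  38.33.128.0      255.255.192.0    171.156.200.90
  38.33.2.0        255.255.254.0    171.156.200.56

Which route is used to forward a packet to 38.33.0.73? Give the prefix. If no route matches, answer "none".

38.33.0.73 is outside every listed prefix and there is no default route.

none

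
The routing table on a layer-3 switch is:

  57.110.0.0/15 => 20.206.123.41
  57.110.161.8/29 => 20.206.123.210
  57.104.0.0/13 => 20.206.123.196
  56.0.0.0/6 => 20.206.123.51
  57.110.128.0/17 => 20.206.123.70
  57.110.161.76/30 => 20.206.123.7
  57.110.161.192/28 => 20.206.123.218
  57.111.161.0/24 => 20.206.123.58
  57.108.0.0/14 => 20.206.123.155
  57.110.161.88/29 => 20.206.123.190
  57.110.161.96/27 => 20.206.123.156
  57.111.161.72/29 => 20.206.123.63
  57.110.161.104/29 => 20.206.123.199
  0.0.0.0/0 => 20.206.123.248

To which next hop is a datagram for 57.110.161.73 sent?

Routes whose prefix contains 57.110.161.73:
  0.0.0.0/0 (default, matches everything) -> 20.206.123.248
  56.0.0.0/6 (56.0.0.0 - 59.255.255.255) -> 20.206.123.51
  57.104.0.0/13 (57.104.0.0 - 57.111.255.255) -> 20.206.123.196
  57.108.0.0/14 (57.108.0.0 - 57.111.255.255) -> 20.206.123.155
  57.110.0.0/15 (57.110.0.0 - 57.111.255.255) -> 20.206.123.41
  57.110.128.0/17 (57.110.128.0 - 57.110.255.255) -> 20.206.123.70
More-specific entries that do NOT match:
  57.110.161.76/30 (57.110.161.76 - 57.110.161.79) does not contain 57.110.161.73
  57.110.161.8/29 (57.110.161.8 - 57.110.161.15) does not contain 57.110.161.73
  57.110.161.88/29 (57.110.161.88 - 57.110.161.95) does not contain 57.110.161.73
  57.111.161.72/29 (57.111.161.72 - 57.111.161.79) does not contain 57.110.161.73
  57.110.161.104/29 (57.110.161.104 - 57.110.161.111) does not contain 57.110.161.73
  57.110.161.192/28 (57.110.161.192 - 57.110.161.207) does not contain 57.110.161.73
  57.110.161.96/27 (57.110.161.96 - 57.110.161.127) does not contain 57.110.161.73
  57.111.161.0/24 (57.111.161.0 - 57.111.161.255) does not contain 57.110.161.73
Longest matching prefix is /17 -> next hop 20.206.123.70.

20.206.123.70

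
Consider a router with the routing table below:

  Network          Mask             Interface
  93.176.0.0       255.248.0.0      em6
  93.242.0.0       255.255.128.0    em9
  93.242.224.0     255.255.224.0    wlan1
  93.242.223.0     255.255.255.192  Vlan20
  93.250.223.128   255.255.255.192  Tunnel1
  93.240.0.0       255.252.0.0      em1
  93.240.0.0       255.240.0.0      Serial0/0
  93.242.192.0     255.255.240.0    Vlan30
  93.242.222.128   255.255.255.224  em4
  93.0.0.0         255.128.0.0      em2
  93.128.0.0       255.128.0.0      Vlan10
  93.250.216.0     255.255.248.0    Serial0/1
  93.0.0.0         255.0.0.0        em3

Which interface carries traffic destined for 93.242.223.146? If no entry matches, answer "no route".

Routes whose prefix contains 93.242.223.146:
  93.0.0.0/8 (93.0.0.0 - 93.255.255.255) -> em3
  93.128.0.0/9 (93.128.0.0 - 93.255.255.255) -> Vlan10
  93.240.0.0/12 (93.240.0.0 - 93.255.255.255) -> Serial0/0
  93.240.0.0/14 (93.240.0.0 - 93.243.255.255) -> em1
More-specific entries that do NOT match:
  93.242.222.128/27 (93.242.222.128 - 93.242.222.159) does not contain 93.242.223.146
  93.242.223.0/26 (93.242.223.0 - 93.242.223.63) does not contain 93.242.223.146
  93.250.223.128/26 (93.250.223.128 - 93.250.223.191) does not contain 93.242.223.146
  93.250.216.0/21 (93.250.216.0 - 93.250.223.255) does not contain 93.242.223.146
  93.242.192.0/20 (93.242.192.0 - 93.242.207.255) does not contain 93.242.223.146
  93.242.224.0/19 (93.242.224.0 - 93.242.255.255) does not contain 93.242.223.146
  93.242.0.0/17 (93.242.0.0 - 93.242.127.255) does not contain 93.242.223.146
Longest matching prefix is /14 -> interface em1.

em1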